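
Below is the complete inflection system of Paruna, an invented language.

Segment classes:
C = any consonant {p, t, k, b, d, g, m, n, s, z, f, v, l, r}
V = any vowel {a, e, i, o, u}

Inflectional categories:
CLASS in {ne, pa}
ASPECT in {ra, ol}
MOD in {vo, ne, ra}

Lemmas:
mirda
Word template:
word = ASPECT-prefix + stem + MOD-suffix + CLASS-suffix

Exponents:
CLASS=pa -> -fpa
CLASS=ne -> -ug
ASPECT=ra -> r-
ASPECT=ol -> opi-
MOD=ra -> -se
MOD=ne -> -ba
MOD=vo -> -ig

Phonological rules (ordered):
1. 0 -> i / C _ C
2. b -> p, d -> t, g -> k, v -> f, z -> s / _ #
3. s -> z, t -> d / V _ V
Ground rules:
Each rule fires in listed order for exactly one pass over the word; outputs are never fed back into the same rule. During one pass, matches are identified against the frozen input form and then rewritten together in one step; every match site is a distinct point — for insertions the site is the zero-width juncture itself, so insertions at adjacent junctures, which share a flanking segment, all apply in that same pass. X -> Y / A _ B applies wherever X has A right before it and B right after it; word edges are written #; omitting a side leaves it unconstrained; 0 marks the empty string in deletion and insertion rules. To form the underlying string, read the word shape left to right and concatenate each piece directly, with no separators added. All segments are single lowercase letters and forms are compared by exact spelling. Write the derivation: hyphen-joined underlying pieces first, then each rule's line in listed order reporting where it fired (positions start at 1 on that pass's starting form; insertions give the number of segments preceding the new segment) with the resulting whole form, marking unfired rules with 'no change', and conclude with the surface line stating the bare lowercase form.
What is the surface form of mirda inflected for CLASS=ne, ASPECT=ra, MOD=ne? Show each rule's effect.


underlying: r-mirda-ba-ug
1. 0 -> i / C _ C: inserts after position(s) 1, 4: rimiridabaug
2. b -> p, d -> t, g -> k, v -> f, z -> s / _ #: fires at position(s) 12: rimiridabauk
3. s -> z, t -> d / V _ V: no change
surface: rimiridabauk


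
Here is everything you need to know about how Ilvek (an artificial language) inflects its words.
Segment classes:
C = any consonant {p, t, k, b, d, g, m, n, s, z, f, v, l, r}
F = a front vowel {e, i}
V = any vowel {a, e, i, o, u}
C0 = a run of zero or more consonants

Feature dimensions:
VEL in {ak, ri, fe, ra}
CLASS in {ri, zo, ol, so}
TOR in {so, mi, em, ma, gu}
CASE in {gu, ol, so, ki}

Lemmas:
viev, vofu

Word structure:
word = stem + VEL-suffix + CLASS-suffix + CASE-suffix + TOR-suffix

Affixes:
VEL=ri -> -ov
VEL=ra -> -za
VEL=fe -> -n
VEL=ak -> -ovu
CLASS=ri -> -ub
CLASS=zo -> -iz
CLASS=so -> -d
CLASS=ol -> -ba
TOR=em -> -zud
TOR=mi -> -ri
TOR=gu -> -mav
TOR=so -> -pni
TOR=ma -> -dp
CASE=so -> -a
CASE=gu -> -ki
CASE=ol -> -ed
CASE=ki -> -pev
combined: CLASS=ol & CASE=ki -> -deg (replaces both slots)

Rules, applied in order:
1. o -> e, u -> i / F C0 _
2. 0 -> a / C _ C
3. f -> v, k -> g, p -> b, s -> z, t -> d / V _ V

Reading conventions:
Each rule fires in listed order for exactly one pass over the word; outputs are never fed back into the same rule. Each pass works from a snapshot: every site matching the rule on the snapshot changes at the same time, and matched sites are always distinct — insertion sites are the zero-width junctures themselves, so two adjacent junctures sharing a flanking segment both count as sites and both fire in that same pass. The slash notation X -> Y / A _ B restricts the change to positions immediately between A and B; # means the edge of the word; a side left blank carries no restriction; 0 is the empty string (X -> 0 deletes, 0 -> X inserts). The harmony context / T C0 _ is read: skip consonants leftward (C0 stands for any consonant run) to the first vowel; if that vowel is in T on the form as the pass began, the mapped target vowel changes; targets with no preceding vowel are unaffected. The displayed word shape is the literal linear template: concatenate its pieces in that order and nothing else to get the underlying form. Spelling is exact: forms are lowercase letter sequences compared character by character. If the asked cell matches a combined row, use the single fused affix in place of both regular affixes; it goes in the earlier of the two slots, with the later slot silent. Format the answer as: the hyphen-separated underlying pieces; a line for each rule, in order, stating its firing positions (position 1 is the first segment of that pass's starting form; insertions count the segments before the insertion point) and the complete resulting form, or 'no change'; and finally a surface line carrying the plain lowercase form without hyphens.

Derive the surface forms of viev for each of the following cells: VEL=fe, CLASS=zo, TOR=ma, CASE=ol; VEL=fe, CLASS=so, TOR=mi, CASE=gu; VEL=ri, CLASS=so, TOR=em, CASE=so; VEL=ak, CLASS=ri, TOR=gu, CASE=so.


cell VEL=fe, CLASS=zo, TOR=ma, CASE=ol:
underlying: viev-n-iz-ed-dp
1. o -> e, u -> i / F C0 _: no change
2. 0 -> a / C _ C: inserts after position(s) 4, 9, 10: vievanizedadap
3. f -> v, k -> g, p -> b, s -> z, t -> d / V _ V: no change
surface: vievanizedadap

cell VEL=fe, CLASS=so, TOR=mi, CASE=gu:
underlying: viev-n-d-ki-ri
1. o -> e, u -> i / F C0 _: no change
2. 0 -> a / C _ C: inserts after position(s) 4, 5, 6: vievanadakiri
3. f -> v, k -> g, p -> b, s -> z, t -> d / V _ V: fires at position(s) 10: vievanadagiri
surface: vievanadagiri

cell VEL=ri, CLASS=so, TOR=em, CASE=so:
underlying: viev-ov-d-a-zud
1. o -> e, u -> i / F C0 _: fires at position(s) 5: vievevdazud
2. 0 -> a / C _ C: inserts after position(s) 6: vievevadazud
3. f -> v, k -> g, p -> b, s -> z, t -> d / V _ V: no change
surface: vievevadazud

cell VEL=ak, CLASS=ri, TOR=gu, CASE=so:
underlying: viev-ovu-ub-a-mav
1. o -> e, u -> i / F C0 _: fires at position(s) 5: vievevuubamav
2. 0 -> a / C _ C: no change
3. f -> v, k -> g, p -> b, s -> z, t -> d / V _ V: no change
surface: vievevuubamav


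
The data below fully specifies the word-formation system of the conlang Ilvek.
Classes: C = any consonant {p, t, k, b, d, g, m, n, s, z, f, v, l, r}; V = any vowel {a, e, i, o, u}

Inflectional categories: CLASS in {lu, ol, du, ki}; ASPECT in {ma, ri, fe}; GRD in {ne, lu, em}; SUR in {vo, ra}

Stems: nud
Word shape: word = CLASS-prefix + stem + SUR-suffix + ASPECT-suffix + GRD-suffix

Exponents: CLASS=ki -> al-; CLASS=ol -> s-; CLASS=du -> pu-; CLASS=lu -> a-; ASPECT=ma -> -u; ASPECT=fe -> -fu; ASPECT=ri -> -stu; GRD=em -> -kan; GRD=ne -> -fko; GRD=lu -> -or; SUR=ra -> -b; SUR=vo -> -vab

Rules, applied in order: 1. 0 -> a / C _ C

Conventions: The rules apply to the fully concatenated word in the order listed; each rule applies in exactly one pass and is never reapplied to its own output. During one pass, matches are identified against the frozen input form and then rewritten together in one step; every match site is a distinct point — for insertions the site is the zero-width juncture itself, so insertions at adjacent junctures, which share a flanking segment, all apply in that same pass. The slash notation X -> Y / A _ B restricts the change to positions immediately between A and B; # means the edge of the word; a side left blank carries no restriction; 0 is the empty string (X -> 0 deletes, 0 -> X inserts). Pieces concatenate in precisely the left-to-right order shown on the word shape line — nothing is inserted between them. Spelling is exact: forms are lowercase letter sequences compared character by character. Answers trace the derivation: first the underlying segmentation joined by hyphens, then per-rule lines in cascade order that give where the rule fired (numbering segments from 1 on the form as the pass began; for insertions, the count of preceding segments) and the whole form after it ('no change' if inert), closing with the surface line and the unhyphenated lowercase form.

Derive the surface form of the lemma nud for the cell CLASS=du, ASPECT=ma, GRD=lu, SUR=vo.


underlying: pu-nud-vab-u-or
1. 0 -> a / C _ C: inserts after position(s) 5: punudavabuor
surface: punudavabuor


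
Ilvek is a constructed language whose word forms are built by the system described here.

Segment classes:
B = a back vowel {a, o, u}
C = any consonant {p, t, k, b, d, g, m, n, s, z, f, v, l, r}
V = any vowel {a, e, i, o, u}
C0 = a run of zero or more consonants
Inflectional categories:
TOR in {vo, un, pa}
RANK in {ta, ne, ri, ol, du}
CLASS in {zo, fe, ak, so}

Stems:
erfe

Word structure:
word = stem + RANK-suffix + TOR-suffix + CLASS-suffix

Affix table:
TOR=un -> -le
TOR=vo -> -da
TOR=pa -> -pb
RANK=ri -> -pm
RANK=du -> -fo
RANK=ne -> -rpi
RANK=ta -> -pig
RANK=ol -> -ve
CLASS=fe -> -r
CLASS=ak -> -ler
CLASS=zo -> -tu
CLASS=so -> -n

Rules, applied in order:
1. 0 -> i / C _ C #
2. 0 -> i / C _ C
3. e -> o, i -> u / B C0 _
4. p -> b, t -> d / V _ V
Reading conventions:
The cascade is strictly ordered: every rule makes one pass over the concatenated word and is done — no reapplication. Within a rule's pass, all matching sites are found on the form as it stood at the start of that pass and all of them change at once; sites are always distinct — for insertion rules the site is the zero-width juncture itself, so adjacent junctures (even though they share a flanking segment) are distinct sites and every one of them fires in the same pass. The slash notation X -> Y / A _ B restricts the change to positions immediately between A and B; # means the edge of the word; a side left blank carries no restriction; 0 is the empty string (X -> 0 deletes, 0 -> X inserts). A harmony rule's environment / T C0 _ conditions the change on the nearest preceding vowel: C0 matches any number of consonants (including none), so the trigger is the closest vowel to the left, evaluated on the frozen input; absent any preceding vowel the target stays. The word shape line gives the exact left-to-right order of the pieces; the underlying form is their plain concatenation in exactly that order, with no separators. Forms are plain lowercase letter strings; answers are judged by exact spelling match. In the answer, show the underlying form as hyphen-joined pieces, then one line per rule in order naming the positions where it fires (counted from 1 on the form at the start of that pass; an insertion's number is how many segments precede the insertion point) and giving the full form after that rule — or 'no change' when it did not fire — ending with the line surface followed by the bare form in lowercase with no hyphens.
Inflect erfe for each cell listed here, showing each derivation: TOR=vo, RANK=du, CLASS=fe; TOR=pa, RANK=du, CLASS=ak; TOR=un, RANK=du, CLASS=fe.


cell TOR=vo, RANK=du, CLASS=fe:
underlying: erfe-fo-da-r
1. 0 -> i / C _ C #: no change
2. 0 -> i / C _ C: inserts after position(s) 2: erifefodar
3. e -> o, i -> u / B C0 _: no change
4. p -> b, t -> d / V _ V: no change
surface: erifefodar

cell TOR=pa, RANK=du, CLASS=ak:
underlying: erfe-fo-pb-ler
1. 0 -> i / C _ C #: no change
2. 0 -> i / C _ C: inserts after position(s) 2, 7, 8: erifefopibiler
3. e -> o, i -> u / B C0 _: fires at position(s) 9: erifefopubiler
4. p -> b, t -> d / V _ V: fires at position(s) 8: erifefobubiler
surface: erifefobubiler

cell TOR=un, RANK=du, CLASS=fe:
underlying: erfe-fo-le-r
1. 0 -> i / C _ C #: no change
2. 0 -> i / C _ C: inserts after position(s) 2: erifefoler
3. e -> o, i -> u / B C0 _: fires at position(s) 9: erifefolor
4. p -> b, t -> d / V _ V: no change
surface: erifefolor


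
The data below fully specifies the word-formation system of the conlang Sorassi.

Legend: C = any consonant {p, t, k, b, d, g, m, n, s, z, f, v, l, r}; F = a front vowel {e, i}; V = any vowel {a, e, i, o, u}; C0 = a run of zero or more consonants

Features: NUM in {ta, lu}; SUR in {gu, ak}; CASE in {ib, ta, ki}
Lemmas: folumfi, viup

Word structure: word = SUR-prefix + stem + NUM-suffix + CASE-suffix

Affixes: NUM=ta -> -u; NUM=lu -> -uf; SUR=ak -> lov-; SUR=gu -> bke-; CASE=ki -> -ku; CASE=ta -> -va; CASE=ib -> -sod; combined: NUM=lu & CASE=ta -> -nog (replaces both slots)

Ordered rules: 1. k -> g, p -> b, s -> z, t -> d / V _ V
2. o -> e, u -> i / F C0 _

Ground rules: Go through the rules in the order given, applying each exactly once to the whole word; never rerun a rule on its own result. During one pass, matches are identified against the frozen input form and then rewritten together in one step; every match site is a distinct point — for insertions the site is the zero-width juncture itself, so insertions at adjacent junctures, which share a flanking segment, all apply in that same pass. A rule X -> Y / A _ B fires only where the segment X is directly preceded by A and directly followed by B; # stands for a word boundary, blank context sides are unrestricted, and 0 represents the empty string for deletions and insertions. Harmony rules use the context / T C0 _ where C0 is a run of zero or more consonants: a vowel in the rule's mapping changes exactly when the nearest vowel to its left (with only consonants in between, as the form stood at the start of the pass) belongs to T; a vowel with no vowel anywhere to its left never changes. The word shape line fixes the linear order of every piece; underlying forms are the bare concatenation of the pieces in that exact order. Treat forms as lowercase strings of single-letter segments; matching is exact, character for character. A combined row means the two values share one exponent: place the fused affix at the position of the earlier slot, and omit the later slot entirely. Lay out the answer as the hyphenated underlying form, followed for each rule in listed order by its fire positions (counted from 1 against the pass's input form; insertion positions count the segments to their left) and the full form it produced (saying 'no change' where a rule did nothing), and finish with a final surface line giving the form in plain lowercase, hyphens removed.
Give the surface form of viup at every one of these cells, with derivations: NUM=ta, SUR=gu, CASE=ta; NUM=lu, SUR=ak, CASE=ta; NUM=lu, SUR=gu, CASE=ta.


cell NUM=ta, SUR=gu, CASE=ta:
underlying: bke-viup-u-va
1. k -> g, p -> b, s -> z, t -> d / V _ V: fires at position(s) 7: bkeviubuva
2. o -> e, u -> i / F C0 _: fires at position(s) 6: bkeviibuva
surface: bkeviibuva

cell NUM=lu, SUR=ak, CASE=ta:
underlying: lov-viup-nog
1. k -> g, p -> b, s -> z, t -> d / V _ V: no change
2. o -> e, u -> i / F C0 _: fires at position(s) 6: lovviipnog
surface: lovviipnog

cell NUM=lu, SUR=gu, CASE=ta:
underlying: bke-viup-nog
1. k -> g, p -> b, s -> z, t -> d / V _ V: no change
2. o -> e, u -> i / F C0 _: fires at position(s) 6: bkeviipnog
surface: bkeviipnog


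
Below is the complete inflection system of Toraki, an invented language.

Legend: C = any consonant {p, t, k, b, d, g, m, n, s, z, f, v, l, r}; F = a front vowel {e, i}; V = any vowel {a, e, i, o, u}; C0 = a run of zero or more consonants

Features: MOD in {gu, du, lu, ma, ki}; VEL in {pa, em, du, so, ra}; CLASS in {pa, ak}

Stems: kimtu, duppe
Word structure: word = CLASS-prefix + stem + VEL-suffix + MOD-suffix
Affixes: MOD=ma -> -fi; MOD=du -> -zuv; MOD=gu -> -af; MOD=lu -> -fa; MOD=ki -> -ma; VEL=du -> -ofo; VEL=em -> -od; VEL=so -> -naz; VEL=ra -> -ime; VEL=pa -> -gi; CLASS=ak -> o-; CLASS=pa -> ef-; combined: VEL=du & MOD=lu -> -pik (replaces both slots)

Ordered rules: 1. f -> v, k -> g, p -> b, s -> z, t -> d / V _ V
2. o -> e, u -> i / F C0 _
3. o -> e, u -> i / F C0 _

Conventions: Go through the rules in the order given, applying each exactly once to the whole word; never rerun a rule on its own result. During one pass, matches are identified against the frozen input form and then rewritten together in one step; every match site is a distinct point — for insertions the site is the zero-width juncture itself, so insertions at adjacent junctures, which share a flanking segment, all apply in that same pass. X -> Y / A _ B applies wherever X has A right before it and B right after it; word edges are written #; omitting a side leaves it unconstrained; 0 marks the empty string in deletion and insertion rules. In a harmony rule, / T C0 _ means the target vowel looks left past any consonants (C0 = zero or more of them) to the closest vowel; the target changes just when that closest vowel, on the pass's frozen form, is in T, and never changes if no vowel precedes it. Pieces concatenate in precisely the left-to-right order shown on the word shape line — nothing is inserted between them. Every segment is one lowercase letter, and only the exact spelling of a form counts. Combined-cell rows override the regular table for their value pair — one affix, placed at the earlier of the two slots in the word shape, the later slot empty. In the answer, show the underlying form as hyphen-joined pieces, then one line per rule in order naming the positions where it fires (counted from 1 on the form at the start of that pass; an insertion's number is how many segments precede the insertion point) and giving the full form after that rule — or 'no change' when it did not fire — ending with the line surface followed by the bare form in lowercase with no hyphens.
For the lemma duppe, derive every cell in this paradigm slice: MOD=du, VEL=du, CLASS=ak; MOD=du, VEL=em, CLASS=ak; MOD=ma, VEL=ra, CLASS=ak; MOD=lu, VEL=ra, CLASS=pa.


cell MOD=du, VEL=du, CLASS=ak:
underlying: o-duppe-ofo-zuv
1. f -> v, k -> g, p -> b, s -> z, t -> d / V _ V: fires at position(s) 8: oduppeovozuv
2. o -> e, u -> i / F C0 _: fires at position(s) 7: oduppeevozuv
3. o -> e, u -> i / F C0 _: fires at position(s) 9: oduppeevezuv
surface: oduppeevezuv

cell MOD=du, VEL=em, CLASS=ak:
underlying: o-duppe-od-zuv
1. f -> v, k -> g, p -> b, s -> z, t -> d / V _ V: no change
2. o -> e, u -> i / F C0 _: fires at position(s) 7: oduppeedzuv
3. o -> e, u -> i / F C0 _: fires at position(s) 10: oduppeedziv
surface: oduppeedziv

cell MOD=ma, VEL=ra, CLASS=ak:
underlying: o-duppe-ime-fi
1. f -> v, k -> g, p -> b, s -> z, t -> d / V _ V: fires at position(s) 10: oduppeimevi
2. o -> e, u -> i / F C0 _: no change
3. o -> e, u -> i / F C0 _: no change
surface: oduppeimevi

cell MOD=lu, VEL=ra, CLASS=pa:
underlying: ef-duppe-ime-fa
1. f -> v, k -> g, p -> b, s -> z, t -> d / V _ V: fires at position(s) 11: efduppeimeva
2. o -> e, u -> i / F C0 _: fires at position(s) 4: efdippeimeva
3. o -> e, u -> i / F C0 _: no change
surface: efdippeimeva


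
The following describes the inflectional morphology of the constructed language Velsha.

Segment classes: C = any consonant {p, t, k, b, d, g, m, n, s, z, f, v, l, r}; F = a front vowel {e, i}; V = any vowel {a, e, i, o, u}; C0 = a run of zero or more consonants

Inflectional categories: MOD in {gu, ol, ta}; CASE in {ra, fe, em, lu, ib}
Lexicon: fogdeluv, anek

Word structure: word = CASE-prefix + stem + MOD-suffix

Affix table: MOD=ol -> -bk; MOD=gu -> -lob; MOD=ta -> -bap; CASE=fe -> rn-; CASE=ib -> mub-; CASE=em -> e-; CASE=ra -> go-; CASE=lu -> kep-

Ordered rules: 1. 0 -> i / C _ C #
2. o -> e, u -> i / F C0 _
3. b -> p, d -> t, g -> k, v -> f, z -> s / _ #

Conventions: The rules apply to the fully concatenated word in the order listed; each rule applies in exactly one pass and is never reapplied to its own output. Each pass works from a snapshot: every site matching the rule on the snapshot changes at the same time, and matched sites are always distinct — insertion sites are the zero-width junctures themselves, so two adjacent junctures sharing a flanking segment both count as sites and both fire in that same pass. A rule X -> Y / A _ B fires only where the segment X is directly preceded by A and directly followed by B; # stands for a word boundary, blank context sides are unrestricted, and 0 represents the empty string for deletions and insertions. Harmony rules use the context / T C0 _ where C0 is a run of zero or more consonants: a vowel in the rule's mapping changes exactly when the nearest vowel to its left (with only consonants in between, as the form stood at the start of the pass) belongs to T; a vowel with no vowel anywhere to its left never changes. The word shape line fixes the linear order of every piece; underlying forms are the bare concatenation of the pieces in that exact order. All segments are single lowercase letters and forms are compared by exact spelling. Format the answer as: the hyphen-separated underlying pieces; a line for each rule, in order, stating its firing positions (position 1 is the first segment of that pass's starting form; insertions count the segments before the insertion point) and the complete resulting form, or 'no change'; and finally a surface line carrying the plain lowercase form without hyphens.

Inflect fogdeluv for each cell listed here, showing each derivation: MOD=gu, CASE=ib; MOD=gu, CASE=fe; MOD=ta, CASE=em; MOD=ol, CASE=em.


cell MOD=gu, CASE=ib:
underlying: mub-fogdeluv-lob
1. 0 -> i / C _ C #: no change
2. o -> e, u -> i / F C0 _: fires at position(s) 10: mubfogdelivlob
3. b -> p, d -> t, g -> k, v -> f, z -> s / _ #: fires at position(s) 14: mubfogdelivlop
surface: mubfogdelivlop

cell MOD=gu, CASE=fe:
underlying: rn-fogdeluv-lob
1. 0 -> i / C _ C #: no change
2. o -> e, u -> i / F C0 _: fires at position(s) 9: rnfogdelivlob
3. b -> p, d -> t, g -> k, v -> f, z -> s / _ #: fires at position(s) 13: rnfogdelivlop
surface: rnfogdelivlop

cell MOD=ta, CASE=em:
underlying: e-fogdeluv-bap
1. 0 -> i / C _ C #: no change
2. o -> e, u -> i / F C0 _: fires at position(s) 3, 8: efegdelivbap
3. b -> p, d -> t, g -> k, v -> f, z -> s / _ #: no change
surface: efegdelivbap

cell MOD=ol, CASE=em:
underlying: e-fogdeluv-bk
1. 0 -> i / C _ C #: inserts after position(s) 10: efogdeluvbik
2. o -> e, u -> i / F C0 _: fires at position(s) 3, 8: efegdelivbik
3. b -> p, d -> t, g -> k, v -> f, z -> s / _ #: no change
surface: efegdelivbik


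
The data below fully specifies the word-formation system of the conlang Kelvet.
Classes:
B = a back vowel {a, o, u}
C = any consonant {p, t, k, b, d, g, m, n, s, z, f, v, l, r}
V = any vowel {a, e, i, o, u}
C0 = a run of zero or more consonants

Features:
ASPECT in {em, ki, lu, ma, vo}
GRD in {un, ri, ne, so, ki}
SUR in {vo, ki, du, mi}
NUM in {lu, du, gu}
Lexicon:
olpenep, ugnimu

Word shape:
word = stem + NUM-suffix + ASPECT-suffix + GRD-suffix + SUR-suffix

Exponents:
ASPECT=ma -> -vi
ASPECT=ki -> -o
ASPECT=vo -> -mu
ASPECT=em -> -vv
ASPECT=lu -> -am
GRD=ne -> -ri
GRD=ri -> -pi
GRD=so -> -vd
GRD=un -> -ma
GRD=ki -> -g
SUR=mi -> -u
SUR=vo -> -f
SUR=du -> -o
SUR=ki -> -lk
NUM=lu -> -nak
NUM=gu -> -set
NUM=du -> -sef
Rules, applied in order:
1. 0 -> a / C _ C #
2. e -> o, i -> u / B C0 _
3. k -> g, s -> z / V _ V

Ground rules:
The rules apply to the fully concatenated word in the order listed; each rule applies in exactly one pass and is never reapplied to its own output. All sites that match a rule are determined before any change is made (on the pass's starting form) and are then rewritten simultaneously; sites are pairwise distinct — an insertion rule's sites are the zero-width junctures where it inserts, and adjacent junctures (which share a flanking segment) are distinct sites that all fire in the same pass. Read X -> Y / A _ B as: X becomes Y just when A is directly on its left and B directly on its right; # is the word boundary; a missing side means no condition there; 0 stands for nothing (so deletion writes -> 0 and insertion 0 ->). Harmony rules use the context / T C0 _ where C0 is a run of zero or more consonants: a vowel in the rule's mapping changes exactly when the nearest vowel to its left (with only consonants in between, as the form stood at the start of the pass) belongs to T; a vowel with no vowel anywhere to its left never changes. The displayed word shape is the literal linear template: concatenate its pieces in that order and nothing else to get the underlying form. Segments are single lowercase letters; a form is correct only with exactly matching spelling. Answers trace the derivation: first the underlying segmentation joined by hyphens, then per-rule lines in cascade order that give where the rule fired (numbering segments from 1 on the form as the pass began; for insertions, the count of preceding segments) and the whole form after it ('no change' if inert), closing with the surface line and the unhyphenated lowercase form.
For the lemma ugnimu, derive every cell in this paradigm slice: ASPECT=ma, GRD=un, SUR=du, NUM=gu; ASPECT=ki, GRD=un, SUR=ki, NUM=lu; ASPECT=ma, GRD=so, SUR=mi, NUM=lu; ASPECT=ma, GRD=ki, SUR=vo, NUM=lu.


cell ASPECT=ma, GRD=un, SUR=du, NUM=gu:
underlying: ugnimu-set-vi-ma-o
1. 0 -> a / C _ C #: no change
2. e -> o, i -> u / B C0 _: fires at position(s) 4, 8: ugnumusotvimao
3. k -> g, s -> z / V _ V: fires at position(s) 7: ugnumuzotvimao
surface: ugnumuzotvimao

cell ASPECT=ki, GRD=un, SUR=ki, NUM=lu:
underlying: ugnimu-nak-o-ma-lk
1. 0 -> a / C _ C #: inserts after position(s) 13: ugnimunakomalak
2. e -> o, i -> u / B C0 _: fires at position(s) 4: ugnumunakomalak
3. k -> g, s -> z / V _ V: fires at position(s) 9: ugnumunagomalak
surface: ugnumunagomalak

cell ASPECT=ma, GRD=so, SUR=mi, NUM=lu:
underlying: ugnimu-nak-vi-vd-u
1. 0 -> a / C _ C #: no change
2. e -> o, i -> u / B C0 _: fires at position(s) 4, 11: ugnumunakvuvdu
3. k -> g, s -> z / V _ V: no change
surface: ugnumunakvuvdu

cell ASPECT=ma, GRD=ki, SUR=vo, NUM=lu:
underlying: ugnimu-nak-vi-g-f
1. 0 -> a / C _ C #: inserts after position(s) 12: ugnimunakvigaf
2. e -> o, i -> u / B C0 _: fires at position(s) 4, 11: ugnumunakvugaf
3. k -> g, s -> z / V _ V: no change
surface: ugnumunakvugaf


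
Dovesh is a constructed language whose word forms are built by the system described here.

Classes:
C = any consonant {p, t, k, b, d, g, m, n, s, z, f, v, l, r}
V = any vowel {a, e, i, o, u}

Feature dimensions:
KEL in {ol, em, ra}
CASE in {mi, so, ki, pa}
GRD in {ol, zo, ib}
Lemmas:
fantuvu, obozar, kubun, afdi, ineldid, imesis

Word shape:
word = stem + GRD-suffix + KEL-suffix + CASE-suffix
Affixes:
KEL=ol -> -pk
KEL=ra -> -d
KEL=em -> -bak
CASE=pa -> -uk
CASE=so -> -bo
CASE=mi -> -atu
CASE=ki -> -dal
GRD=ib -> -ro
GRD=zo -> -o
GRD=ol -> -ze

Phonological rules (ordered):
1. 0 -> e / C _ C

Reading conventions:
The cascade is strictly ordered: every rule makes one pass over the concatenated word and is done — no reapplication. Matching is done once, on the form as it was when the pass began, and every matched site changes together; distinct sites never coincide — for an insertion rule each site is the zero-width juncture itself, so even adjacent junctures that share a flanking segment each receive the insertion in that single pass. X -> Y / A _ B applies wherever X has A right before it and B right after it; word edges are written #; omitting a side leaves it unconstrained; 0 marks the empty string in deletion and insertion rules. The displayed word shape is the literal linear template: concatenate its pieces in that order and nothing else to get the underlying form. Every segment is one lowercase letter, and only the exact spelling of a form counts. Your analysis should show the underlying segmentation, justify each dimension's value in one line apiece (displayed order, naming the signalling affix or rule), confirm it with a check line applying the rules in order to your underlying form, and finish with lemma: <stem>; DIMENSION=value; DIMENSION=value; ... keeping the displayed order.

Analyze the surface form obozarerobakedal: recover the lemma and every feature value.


underlying: obozar-ro-bak-dal
KEL=em - signalled by the affix -bak
CASE=ki - signalled by the affix -dal
GRD=ib - signalled by the affix -ro
check: obozarrobakdal -> obozarerobakedal
lemma: obozar; KEL=em; CASE=ki; GRD=ib


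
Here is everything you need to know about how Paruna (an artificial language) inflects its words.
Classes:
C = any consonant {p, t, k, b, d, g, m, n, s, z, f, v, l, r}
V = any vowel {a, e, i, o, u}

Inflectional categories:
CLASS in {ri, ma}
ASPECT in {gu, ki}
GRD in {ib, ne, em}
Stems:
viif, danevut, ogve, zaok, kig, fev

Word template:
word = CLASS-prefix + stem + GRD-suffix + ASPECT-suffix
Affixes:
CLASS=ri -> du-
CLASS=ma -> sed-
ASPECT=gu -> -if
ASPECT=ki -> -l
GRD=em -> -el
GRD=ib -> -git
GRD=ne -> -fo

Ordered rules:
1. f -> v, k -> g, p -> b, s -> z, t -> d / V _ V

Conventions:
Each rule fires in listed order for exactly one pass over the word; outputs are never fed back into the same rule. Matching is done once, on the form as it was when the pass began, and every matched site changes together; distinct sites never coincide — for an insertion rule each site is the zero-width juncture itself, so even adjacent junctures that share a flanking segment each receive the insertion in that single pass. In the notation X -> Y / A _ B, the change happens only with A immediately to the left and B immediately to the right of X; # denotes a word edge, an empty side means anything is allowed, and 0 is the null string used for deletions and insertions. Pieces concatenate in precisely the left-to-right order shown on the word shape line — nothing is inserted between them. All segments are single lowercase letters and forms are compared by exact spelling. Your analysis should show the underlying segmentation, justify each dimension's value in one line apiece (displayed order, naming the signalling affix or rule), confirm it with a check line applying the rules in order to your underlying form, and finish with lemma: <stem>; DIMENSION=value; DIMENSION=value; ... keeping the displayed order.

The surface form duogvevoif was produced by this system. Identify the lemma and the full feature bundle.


underlying: du-ogve-fo-if
CLASS=ri - signalled by the affix du-
ASPECT=gu - signalled by the affix -if
GRD=ne - signalled by the affix -fo
check: duogvefoif -> duogvevoif
lemma: ogve; CLASS=ri; ASPECT=gu; GRD=ne


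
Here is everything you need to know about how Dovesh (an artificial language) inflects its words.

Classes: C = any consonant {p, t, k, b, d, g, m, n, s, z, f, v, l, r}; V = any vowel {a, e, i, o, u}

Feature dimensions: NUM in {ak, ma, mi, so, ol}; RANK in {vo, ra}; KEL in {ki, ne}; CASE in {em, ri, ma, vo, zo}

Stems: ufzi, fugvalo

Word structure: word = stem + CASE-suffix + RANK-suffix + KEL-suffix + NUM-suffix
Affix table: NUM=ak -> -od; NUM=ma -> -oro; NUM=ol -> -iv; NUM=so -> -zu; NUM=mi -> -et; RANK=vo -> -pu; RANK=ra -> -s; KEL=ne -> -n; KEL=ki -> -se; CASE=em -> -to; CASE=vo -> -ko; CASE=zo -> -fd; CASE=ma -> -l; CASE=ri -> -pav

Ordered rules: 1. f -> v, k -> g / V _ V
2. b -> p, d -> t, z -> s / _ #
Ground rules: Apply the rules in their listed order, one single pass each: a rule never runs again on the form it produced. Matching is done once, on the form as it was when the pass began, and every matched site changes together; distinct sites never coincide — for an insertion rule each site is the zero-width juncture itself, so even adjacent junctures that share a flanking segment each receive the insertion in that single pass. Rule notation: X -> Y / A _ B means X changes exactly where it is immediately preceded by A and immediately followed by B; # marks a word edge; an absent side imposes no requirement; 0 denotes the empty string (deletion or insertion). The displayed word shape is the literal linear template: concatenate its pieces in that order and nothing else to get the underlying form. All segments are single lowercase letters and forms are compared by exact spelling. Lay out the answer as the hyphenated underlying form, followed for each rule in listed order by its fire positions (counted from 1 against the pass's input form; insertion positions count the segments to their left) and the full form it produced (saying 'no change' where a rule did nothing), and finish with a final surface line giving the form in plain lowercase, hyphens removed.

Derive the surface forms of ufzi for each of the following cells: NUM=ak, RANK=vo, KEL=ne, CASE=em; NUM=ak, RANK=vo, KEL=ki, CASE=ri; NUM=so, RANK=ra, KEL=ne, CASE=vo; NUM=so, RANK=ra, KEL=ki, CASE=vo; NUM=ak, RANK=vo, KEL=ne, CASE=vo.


cell NUM=ak, RANK=vo, KEL=ne, CASE=em:
underlying: ufzi-to-pu-n-od
1. f -> v, k -> g / V _ V: no change
2. b -> p, d -> t, z -> s / _ #: fires at position(s) 11: ufzitopunot
surface: ufzitopunot

cell NUM=ak, RANK=vo, KEL=ki, CASE=ri:
underlying: ufzi-pav-pu-se-od
1. f -> v, k -> g / V _ V: no change
2. b -> p, d -> t, z -> s / _ #: fires at position(s) 13: ufzipavpuseot
surface: ufzipavpuseot

cell NUM=so, RANK=ra, KEL=ne, CASE=vo:
underlying: ufzi-ko-s-n-zu
1. f -> v, k -> g / V _ V: fires at position(s) 5: ufzigosnzu
2. b -> p, d -> t, z -> s / _ #: no change
surface: ufzigosnzu

cell NUM=so, RANK=ra, KEL=ki, CASE=vo:
underlying: ufzi-ko-s-se-zu
1. f -> v, k -> g / V _ V: fires at position(s) 5: ufzigossezu
2. b -> p, d -> t, z -> s / _ #: no change
surface: ufzigossezu

cell NUM=ak, RANK=vo, KEL=ne, CASE=vo:
underlying: ufzi-ko-pu-n-od
1. f -> v, k -> g / V _ V: fires at position(s) 5: ufzigopunod
2. b -> p, d -> t, z -> s / _ #: fires at position(s) 11: ufzigopunot
surface: ufzigopunot


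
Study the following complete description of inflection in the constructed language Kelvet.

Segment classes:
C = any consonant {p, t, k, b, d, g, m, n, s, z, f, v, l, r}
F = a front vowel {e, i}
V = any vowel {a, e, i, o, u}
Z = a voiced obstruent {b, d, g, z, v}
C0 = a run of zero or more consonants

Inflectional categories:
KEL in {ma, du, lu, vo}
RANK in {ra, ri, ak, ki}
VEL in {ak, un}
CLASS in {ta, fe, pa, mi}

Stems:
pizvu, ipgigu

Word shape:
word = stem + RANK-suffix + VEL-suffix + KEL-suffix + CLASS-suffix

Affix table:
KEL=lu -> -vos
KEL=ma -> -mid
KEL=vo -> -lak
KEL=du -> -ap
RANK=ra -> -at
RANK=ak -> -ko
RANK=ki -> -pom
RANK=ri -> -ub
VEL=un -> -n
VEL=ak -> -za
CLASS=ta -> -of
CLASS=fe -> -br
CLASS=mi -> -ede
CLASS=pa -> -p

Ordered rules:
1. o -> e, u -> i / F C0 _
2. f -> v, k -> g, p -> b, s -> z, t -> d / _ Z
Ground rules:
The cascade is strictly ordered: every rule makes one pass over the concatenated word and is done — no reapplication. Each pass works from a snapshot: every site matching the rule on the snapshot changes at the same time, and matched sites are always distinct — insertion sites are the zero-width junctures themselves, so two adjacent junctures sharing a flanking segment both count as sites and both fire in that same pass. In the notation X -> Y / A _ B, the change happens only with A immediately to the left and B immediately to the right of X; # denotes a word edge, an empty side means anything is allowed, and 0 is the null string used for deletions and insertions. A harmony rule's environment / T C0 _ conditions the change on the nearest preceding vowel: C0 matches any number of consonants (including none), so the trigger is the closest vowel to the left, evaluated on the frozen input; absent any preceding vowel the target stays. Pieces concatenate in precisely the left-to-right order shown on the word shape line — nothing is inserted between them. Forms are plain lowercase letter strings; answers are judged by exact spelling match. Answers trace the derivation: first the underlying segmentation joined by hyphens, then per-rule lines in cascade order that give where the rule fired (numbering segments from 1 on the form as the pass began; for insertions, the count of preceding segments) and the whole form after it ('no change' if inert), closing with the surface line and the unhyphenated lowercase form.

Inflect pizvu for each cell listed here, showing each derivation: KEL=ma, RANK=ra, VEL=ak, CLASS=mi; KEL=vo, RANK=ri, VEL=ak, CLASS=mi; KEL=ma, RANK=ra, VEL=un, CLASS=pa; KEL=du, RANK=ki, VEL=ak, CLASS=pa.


cell KEL=ma, RANK=ra, VEL=ak, CLASS=mi:
underlying: pizvu-at-za-mid-ede
1. o -> e, u -> i / F C0 _: fires at position(s) 5: pizviatzamidede
2. f -> v, k -> g, p -> b, s -> z, t -> d / _ Z: fires at position(s) 7: pizviadzamidede
surface: pizviadzamidede

cell KEL=vo, RANK=ri, VEL=ak, CLASS=mi:
underlying: pizvu-ub-za-lak-ede
1. o -> e, u -> i / F C0 _: fires at position(s) 5: pizviubzalakede
2. f -> v, k -> g, p -> b, s -> z, t -> d / _ Z: no change
surface: pizviubzalakede

cell KEL=ma, RANK=ra, VEL=un, CLASS=pa:
underlying: pizvu-at-n-mid-p
1. o -> e, u -> i / F C0 _: fires at position(s) 5: pizviatnmidp
2. f -> v, k -> g, p -> b, s -> z, t -> d / _ Z: no change
surface: pizviatnmidp

cell KEL=du, RANK=ki, VEL=ak, CLASS=pa:
underlying: pizvu-pom-za-ap-p
1. o -> e, u -> i / F C0 _: fires at position(s) 5: pizvipomzaapp
2. f -> v, k -> g, p -> b, s -> z, t -> d / _ Z: no change
surface: pizvipomzaapp


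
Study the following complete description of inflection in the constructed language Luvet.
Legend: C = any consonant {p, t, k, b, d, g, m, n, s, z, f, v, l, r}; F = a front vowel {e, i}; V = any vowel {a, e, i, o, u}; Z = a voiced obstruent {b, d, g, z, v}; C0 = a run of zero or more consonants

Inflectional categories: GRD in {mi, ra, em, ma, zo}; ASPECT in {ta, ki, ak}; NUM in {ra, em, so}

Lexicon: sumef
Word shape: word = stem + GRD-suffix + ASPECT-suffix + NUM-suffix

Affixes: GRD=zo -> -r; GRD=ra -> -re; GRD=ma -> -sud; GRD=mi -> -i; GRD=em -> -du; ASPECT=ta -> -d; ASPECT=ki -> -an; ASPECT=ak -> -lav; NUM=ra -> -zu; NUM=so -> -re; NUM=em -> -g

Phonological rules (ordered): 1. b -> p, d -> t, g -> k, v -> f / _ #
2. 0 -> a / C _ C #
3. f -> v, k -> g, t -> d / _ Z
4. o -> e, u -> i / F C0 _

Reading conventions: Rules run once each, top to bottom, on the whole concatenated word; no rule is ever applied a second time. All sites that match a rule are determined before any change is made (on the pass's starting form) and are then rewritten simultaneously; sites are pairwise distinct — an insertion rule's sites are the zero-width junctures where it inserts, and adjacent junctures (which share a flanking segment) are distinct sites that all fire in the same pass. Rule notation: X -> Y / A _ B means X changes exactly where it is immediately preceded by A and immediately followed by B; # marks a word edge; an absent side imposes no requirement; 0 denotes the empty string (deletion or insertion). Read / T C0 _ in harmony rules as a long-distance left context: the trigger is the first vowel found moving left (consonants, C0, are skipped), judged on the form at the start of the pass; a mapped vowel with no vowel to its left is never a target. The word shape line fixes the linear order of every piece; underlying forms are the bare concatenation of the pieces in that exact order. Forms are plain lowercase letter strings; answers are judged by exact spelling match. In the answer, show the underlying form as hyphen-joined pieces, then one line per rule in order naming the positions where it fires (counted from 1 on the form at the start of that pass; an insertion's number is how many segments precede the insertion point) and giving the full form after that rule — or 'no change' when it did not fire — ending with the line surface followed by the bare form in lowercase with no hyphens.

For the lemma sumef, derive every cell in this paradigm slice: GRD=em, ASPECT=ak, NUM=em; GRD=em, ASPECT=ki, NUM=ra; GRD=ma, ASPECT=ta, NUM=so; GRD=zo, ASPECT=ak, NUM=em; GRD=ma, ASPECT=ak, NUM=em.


cell GRD=em, ASPECT=ak, NUM=em:
underlying: sumef-du-lav-g
1. b -> p, d -> t, g -> k, v -> f / _ #: fires at position(s) 11: sumefdulavk
2. 0 -> a / C _ C #: inserts after position(s) 10: sumefdulavak
3. f -> v, k -> g, t -> d / _ Z: fires at position(s) 5: sumevdulavak
4. o -> e, u -> i / F C0 _: fires at position(s) 7: sumevdilavak
surface: sumevdilavak

cell GRD=em, ASPECT=ki, NUM=ra:
underlying: sumef-du-an-zu
1. b -> p, d -> t, g -> k, v -> f / _ #: no change
2. 0 -> a / C _ C #: no change
3. f -> v, k -> g, t -> d / _ Z: fires at position(s) 5: sumevduanzu
4. o -> e, u -> i / F C0 _: fires at position(s) 7: sumevdianzu
surface: sumevdianzu

cell GRD=ma, ASPECT=ta, NUM=so:
underlying: sumef-sud-d-re
1. b -> p, d -> t, g -> k, v -> f / _ #: no change
2. 0 -> a / C _ C #: no change
3. f -> v, k -> g, t -> d / _ Z: no change
4. o -> e, u -> i / F C0 _: fires at position(s) 7: sumefsiddre
surface: sumefsiddre

cell GRD=zo, ASPECT=ak, NUM=em:
underlying: sumef-r-lav-g
1. b -> p, d -> t, g -> k, v -> f / _ #: fires at position(s) 10: sumefrlavk
2. 0 -> a / C _ C #: inserts after position(s) 9: sumefrlavak
3. f -> v, k -> g, t -> d / _ Z: no change
4. o -> e, u -> i / F C0 _: no change
surface: sumefrlavak

cell GRD=ma, ASPECT=ak, NUM=em:
underlying: sumef-sud-lav-g
1. b -> p, d -> t, g -> k, v -> f / _ #: fires at position(s) 12: sumefsudlavk
2. 0 -> a / C _ C #: inserts after position(s) 11: sumefsudlavak
3. f -> v, k -> g, t -> d / _ Z: no change
4. o -> e, u -> i / F C0 _: fires at position(s) 7: sumefsidlavak
surface: sumefsidlavak
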